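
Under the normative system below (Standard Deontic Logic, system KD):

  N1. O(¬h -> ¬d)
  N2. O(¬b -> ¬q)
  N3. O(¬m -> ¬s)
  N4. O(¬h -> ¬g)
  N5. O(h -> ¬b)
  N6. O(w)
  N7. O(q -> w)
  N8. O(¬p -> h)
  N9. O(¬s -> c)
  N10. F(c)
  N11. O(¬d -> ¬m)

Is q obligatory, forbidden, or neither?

F(c) at premise 10 means O(¬c).
Premise 9, O(¬s -> c), contraposes to O(¬c -> s); with O(¬c) we get O(s).
The contrapositive of premise 3 (O(¬m -> ¬s)) is O(s -> m), and O(s) is already established, so O(m).
Premise 11, O(¬d -> ¬m), contraposes to O(m -> d); with O(m) we get O(d).
The contrapositive of premise 1 (O(¬h -> ¬d)) is O(d -> h), and O(d) is already established, so O(h).
Premise 5 is O(h -> ¬b); since O(h), deontic closure gives O(¬b).
With premise 2, O(¬b -> ¬q), the K-axiom yields O(¬q).
Premises 4, 6, 7, 8 do not contribute to this derivation.
Thus O(¬q), which is F(q): q is forbidden.

Forbidden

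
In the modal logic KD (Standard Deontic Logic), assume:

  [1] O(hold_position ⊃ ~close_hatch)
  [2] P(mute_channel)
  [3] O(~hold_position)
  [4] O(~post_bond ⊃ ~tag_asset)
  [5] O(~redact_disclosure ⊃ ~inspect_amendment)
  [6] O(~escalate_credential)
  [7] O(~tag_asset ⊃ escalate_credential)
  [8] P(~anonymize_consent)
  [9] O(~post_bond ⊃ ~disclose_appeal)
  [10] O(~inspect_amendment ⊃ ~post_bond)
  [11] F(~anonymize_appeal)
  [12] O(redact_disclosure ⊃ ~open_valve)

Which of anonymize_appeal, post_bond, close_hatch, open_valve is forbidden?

Premise 6 gives O(~escalate_credential).
The contrapositive of premise 7 (O(~tag_asset ⊃ escalate_credential)) is O(~escalate_credential ⊃ tag_asset), and O(~escalate_credential) is already established, so O(tag_asset).
Premise 4, O(~post_bond ⊃ ~tag_asset), contraposes to O(tag_asset ⊃ post_bond); with O(tag_asset) we get O(post_bond).
Premise 10 is O(~inspect_amendment ⊃ ~post_bond); contrapositively O(post_bond ⊃ inspect_amendment). Since O(post_bond) holds, K gives O(inspect_amendment).
Premise 5, O(~redact_disclosure ⊃ ~inspect_amendment), contraposes to O(inspect_amendment ⊃ redact_disclosure); with O(inspect_amendment) we get O(redact_disclosure).
Applying K to premise 12 (O(redact_disclosure ⊃ ~open_valve)) and O(redact_disclosure) yields O(~open_valve).
So O(~open_valve) holds, i.e. open_valve is forbidden. None of the other listed options is forbidden under the premises.

open_valve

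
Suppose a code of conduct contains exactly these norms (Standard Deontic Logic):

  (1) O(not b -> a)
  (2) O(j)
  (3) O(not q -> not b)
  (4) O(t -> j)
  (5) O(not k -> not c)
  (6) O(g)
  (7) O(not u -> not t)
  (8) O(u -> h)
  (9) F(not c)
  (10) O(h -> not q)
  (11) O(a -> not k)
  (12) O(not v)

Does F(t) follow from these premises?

Yes

Premise 9, F(not c), is equivalent to O(c).
Premise 5, O(not k -> not c), contraposes to O(c -> k); with O(c) we get O(k).
The contrapositive of premise 11 (O(a -> not k)) is O(k -> not a), and O(k) is already established, so O(not a).
The contrapositive of premise 1 (O(not b -> a)) is O(not a -> b), and O(not a) is already established, so O(b).
Premise 3, O(not q -> not b), contraposes to O(b -> q); with O(b) we get O(q).
Premise 10, O(h -> not q), contraposes to O(q -> not h); with O(q) we get O(not h).
Premise 8, O(u -> h), contraposes to O(not h -> not u); with O(not h) we get O(not u).
From O(not u) and premise 7, O(not u -> not t), we obtain O(not t).
Premises 2, 4, 6, 12 do not contribute to this derivation.
So O(not t) holds, i.e. F(t). The claim follows.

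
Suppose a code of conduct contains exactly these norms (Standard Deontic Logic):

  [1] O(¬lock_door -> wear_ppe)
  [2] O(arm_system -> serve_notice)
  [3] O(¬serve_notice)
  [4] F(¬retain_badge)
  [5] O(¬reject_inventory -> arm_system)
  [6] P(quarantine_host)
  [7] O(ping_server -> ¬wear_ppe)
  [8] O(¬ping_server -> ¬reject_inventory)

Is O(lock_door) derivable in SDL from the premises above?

Yes

Premise 3 gives O(¬serve_notice).
Premise 2 is O(arm_system -> serve_notice); contrapositively O(¬serve_notice -> ¬arm_system). Since O(¬serve_notice) holds, K gives O(¬arm_system).
Premise 5 is O(¬reject_inventory -> arm_system); contrapositively O(¬arm_system -> reject_inventory). Since O(¬arm_system) holds, K gives O(reject_inventory).
Premise 8 is O(¬ping_server -> ¬reject_inventory); contrapositively O(reject_inventory -> ping_server). Since O(reject_inventory) holds, K gives O(ping_server).
Applying K to premise 7 (O(ping_server -> ¬wear_ppe)) and O(ping_server) yields O(¬wear_ppe).
Premise 1, O(¬lock_door -> wear_ppe), contraposes to O(¬wear_ppe -> lock_door); with O(¬wear_ppe) we get O(lock_door).
Premises 4, 6 do not contribute to this derivation.
So O(lock_door) follows.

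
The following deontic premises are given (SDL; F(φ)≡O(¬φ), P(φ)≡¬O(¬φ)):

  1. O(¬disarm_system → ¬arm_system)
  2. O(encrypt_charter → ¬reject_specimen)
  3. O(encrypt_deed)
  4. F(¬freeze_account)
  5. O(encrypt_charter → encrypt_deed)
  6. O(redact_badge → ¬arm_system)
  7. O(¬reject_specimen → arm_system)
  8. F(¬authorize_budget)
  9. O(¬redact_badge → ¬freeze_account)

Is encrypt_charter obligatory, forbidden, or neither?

Forbidden

F(¬freeze_account) at premise 4 means O(freeze_account).
The contrapositive of premise 9 (O(¬redact_badge → ¬freeze_account)) is O(freeze_account → redact_badge), and O(freeze_account) is already established, so O(redact_badge).
Premise 6 is O(redact_badge → ¬arm_system); since O(redact_badge), deontic closure gives O(¬arm_system).
Premise 7 is O(¬reject_specimen → arm_system); contrapositively O(¬arm_system → reject_specimen). Since O(¬arm_system) holds, K gives O(reject_specimen).
The contrapositive of premise 2 (O(encrypt_charter → ¬reject_specimen)) is O(reject_specimen → ¬encrypt_charter), and O(reject_specimen) is already established, so O(¬encrypt_charter).
Premises 1, 3, 5, 8 do not contribute to this derivation.
Thus O(¬encrypt_charter), which is F(encrypt_charter): encrypt_charter is forbidden.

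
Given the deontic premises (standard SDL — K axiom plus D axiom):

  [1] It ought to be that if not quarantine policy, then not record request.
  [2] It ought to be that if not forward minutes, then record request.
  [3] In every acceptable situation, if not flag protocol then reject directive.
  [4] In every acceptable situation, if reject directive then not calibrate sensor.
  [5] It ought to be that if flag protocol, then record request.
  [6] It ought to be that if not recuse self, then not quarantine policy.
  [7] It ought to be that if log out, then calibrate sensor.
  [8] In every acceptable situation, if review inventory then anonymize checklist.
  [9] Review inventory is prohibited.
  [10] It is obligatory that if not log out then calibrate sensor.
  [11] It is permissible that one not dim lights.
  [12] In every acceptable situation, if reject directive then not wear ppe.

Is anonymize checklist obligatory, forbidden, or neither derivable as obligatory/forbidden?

Neither

Premise 8 is O(review_inventory → anonymize_checklist), but O(review_inventory) is not derivable from the premises, so it does not yield O(anonymize_checklist).
No premise or chain of K-axiom applications forces O(anonymize_checklist), and none forces O(¬anonymize_checklist). So anonymize_checklist is neither obligatory nor forbidden under these norms.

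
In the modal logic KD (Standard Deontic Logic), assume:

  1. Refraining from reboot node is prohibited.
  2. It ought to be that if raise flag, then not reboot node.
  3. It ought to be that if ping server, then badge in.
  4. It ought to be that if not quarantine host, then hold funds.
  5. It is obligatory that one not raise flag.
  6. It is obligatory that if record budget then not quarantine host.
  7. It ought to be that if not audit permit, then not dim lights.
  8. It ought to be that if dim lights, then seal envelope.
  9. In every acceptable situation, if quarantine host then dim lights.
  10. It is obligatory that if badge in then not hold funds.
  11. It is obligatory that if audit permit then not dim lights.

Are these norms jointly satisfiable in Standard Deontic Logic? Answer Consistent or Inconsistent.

Consistent

Premise 2 is O(raise_flag → ¬reboot_node), but O(raise_flag) is not derivable from the premises, so it does not yield O(¬reboot_node).
So O(¬reboot_node) is not derivable, and the apparent clash with O(reboot_node) does not arise.
A world satisfying every obligation exists (e.g. audit_permit=false, badge_in=false, dim_lights=false, hold_funds=true, ping_server=false, quarantine_host=false, raise_flag=false, reboot_node=true, record_budget=false, seal_envelope=false); no atom is both obligatory and forbidden, so the set is consistent.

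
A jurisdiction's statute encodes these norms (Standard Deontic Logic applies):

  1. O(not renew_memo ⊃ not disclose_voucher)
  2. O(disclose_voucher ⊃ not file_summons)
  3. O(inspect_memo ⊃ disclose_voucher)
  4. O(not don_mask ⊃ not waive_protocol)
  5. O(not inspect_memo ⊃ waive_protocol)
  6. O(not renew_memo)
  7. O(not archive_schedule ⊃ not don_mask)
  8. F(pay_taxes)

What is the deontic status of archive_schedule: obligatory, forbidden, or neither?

Premise 6 gives O(not renew_memo).
With premise 1, O(not renew_memo ⊃ not disclose_voucher), the K-axiom yields O(not disclose_voucher).
Premise 3 is O(inspect_memo ⊃ disclose_voucher); contrapositively O(not disclose_voucher ⊃ not inspect_memo). Since O(not disclose_voucher) holds, K gives O(not inspect_memo).
Applying K to premise 5 (O(not inspect_memo ⊃ waive_protocol)) and O(not inspect_memo) yields O(waive_protocol).
The contrapositive of premise 4 (O(not don_mask ⊃ not waive_protocol)) is O(waive_protocol ⊃ don_mask), and O(waive_protocol) is already established, so O(don_mask).
The contrapositive of premise 7 (O(not archive_schedule ⊃ not don_mask)) is O(don_mask ⊃ archive_schedule), and O(don_mask) is already established, so O(archive_schedule).
Premises 2, 8 do not contribute to this derivation.
Hence archive_schedule is obligatory.

Obligatory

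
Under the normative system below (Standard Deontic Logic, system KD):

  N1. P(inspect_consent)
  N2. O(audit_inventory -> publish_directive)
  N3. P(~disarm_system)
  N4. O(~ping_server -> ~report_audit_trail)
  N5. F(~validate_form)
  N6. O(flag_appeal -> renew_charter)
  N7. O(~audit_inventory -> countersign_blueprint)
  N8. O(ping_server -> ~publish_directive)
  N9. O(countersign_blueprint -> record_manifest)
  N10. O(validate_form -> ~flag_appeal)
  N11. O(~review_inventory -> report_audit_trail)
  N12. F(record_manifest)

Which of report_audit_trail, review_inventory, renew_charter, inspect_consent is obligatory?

review_inventory

Premise 12 is F(record_manifest), i.e. O(~record_manifest).
Premise 9 is O(countersign_blueprint -> record_manifest); contrapositively O(~record_manifest -> ~countersign_blueprint). Since O(~record_manifest) holds, K gives O(~countersign_blueprint).
Premise 7 is O(~audit_inventory -> countersign_blueprint); contrapositively O(~countersign_blueprint -> audit_inventory). Since O(~countersign_blueprint) holds, K gives O(audit_inventory).
Applying K to premise 2 (O(audit_inventory -> publish_directive)) and O(audit_inventory) yields O(publish_directive).
The contrapositive of premise 8 (O(ping_server -> ~publish_directive)) is O(publish_directive -> ~ping_server), and O(publish_directive) is already established, so O(~ping_server).
With premise 4, O(~ping_server -> ~report_audit_trail), the K-axiom yields O(~report_audit_trail).
Premise 11 is O(~review_inventory -> report_audit_trail); contrapositively O(~report_audit_trail -> review_inventory). Since O(~report_audit_trail) holds, K gives O(review_inventory).
So O(review_inventory) holds — review_inventory is obligatory. None of the other listed options is made obligatory by any chain of premises.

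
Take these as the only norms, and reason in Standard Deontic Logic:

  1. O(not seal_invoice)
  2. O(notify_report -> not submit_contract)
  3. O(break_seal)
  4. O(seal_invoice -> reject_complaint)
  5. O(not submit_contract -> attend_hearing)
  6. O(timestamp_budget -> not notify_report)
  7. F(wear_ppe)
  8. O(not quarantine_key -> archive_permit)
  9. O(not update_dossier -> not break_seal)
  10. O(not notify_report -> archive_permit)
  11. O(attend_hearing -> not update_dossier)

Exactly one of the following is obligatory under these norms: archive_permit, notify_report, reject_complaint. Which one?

archive_permit

From premise 3 we have O(break_seal).
Premise 9 is O(not update_dossier -> not break_seal); contrapositively O(break_seal -> update_dossier). Since O(break_seal) holds, K gives O(update_dossier).
Premise 11 is O(attend_hearing -> not update_dossier); contrapositively O(update_dossier -> not attend_hearing). Since O(update_dossier) holds, K gives O(not attend_hearing).
The contrapositive of premise 5 (O(not submit_contract -> attend_hearing)) is O(not attend_hearing -> submit_contract), and O(not attend_hearing) is already established, so O(submit_contract).
Premise 2 is O(notify_report -> not submit_contract); contrapositively O(submit_contract -> not notify_report). Since O(submit_contract) holds, K gives O(not notify_report).
Premise 10 is O(not notify_report -> archive_permit); since O(not notify_report), deontic closure gives O(archive_permit).
So O(archive_permit) holds — archive_permit is obligatory. None of the other listed options is made obligatory by any chain of premises.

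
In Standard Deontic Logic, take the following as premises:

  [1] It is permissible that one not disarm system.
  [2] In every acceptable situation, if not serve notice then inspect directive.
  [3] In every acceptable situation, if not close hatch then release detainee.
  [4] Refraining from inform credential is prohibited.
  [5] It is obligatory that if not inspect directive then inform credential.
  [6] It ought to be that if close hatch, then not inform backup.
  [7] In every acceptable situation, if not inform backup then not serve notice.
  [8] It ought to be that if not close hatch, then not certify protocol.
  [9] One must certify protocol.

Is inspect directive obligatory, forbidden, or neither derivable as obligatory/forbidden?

From premise 9 we have O(certify_protocol).
The contrapositive of premise 8 (O(¬close_hatch → ¬certify_protocol)) is O(certify_protocol → close_hatch), and O(certify_protocol) is already established, so O(close_hatch).
From O(close_hatch) and premise 6, O(close_hatch → ¬inform_backup), we obtain O(¬inform_backup).
From O(¬inform_backup) and premise 7, O(¬inform_backup → ¬serve_notice), we obtain O(¬serve_notice).
From O(¬serve_notice) and premise 2, O(¬serve_notice → inspect_directive), we obtain O(inspect_directive).
Premises 1, 3, 4, 5 do not contribute to this derivation.
Hence inspect_directive is obligatory.

Obligatory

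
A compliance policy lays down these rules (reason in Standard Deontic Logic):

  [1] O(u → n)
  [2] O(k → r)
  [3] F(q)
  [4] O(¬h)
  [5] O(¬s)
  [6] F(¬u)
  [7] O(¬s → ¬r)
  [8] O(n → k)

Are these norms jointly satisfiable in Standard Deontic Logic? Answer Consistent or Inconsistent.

Inconsistent

F(¬u) at premise 6 means O(u).
With premise 1, O(u → n), the K-axiom yields O(n).
Premise 8 is O(n → k); since O(n), deontic closure gives O(k).
Premise 2 is O(k → r); since O(k), deontic closure gives O(r).
Premise 7, O(¬s → ¬r), contraposes to O(r → s); with O(r) we get O(s).
But premise 5 directly asserts O(¬s).
We now have both O(s) and O(¬s) — s is simultaneously obligatory and forbidden, violating the D-axiom.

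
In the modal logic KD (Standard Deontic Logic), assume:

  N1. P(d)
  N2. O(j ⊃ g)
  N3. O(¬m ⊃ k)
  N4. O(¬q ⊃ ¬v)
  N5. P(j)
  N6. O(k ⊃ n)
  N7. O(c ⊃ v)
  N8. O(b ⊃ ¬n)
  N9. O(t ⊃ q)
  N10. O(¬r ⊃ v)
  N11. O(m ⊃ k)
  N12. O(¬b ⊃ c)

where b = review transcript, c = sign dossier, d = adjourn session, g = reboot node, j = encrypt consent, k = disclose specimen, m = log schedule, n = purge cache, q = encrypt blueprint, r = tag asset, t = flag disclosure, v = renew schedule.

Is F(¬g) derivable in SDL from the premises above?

Premise 2 is O(j ⊃ g), but O(j) is not derivable from the premises (the permission P(j) asserts only ¬O(¬j), not O(j)), so it does not yield O(g).
No other premise forces O(g). An ideal world satisfying every premise can still have ¬g true, so F(¬g) is not derivable.

No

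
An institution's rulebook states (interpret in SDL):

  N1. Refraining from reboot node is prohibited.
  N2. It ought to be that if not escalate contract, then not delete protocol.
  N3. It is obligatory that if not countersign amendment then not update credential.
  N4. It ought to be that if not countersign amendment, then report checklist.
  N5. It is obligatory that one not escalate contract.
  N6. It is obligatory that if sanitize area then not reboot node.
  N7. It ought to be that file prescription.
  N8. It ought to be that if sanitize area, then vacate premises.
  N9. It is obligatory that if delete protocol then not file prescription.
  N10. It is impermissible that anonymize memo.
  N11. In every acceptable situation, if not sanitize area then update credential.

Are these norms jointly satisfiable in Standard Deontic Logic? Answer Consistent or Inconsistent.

Consistent

Premise 9 is O(delete_protocol → ¬file_prescription), but O(delete_protocol) is not derivable from the premises, so it does not yield O(¬file_prescription).
So O(¬file_prescription) is not derivable, and the apparent clash with O(file_prescription) does not arise.
A world satisfying every obligation exists (e.g. anonymize_memo=false, countersign_amendment=true, delete_protocol=false, escalate_contract=false, file_prescription=true, reboot_node=true, report_checklist=false, sanitize_area=false, update_credential=true, vacate_premises=false); no atom is both obligatory and forbidden, so the set is consistent.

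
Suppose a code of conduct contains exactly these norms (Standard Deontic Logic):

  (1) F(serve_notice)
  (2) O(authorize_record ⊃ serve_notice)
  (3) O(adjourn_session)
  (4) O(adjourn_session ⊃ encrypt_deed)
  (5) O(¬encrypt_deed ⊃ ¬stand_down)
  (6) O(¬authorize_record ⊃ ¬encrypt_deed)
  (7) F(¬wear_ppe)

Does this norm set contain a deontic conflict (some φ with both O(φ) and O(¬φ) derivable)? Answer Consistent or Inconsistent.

Premise 3 gives O(adjourn_session).
With premise 4, O(adjourn_session ⊃ encrypt_deed), the K-axiom yields O(encrypt_deed).
Premise 6, O(¬authorize_record ⊃ ¬encrypt_deed), contraposes to O(encrypt_deed ⊃ authorize_record); with O(encrypt_deed) we get O(authorize_record).
With premise 2, O(authorize_record ⊃ serve_notice), the K-axiom yields O(serve_notice).
Yet premise 1 is F(serve_notice), i.e. O(¬serve_notice).
We now have both O(serve_notice) and O(¬serve_notice) — serve_notice is simultaneously obligatory and forbidden, violating the D-axiom.

Inconsistent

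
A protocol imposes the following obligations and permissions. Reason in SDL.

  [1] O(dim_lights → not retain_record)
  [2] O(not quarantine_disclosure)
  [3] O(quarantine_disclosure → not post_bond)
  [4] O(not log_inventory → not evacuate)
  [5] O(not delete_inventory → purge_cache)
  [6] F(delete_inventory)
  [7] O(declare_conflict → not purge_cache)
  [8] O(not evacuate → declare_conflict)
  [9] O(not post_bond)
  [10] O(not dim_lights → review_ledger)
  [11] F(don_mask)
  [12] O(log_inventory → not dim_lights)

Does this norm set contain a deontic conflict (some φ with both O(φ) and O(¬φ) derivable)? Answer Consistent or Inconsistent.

Premise 3 is O(quarantine_disclosure → not post_bond); even if O(not post_bond) held, inferring O(quarantine_disclosure) would be affirming the consequent — invalid.
So O(quarantine_disclosure) is not derivable, and the apparent clash with O(not quarantine_disclosure) does not arise.
A world satisfying every obligation exists (e.g. declare_conflict=false, delete_inventory=false, dim_lights=false, don_mask=false, evacuate=true, log_inventory=true, post_bond=false, purge_cache=true, quarantine_disclosure=false, retain_record=false, review_ledger=true); no atom is both obligatory and forbidden, so the set is consistent.

Consistent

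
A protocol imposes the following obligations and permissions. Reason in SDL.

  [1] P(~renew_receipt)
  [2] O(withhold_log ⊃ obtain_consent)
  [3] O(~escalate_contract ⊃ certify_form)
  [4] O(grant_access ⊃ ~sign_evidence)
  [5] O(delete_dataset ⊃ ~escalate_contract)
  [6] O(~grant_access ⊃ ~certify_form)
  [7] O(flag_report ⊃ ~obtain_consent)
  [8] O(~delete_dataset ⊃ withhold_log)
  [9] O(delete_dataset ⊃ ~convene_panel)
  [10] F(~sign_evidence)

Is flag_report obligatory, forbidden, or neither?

Forbidden

Premise 10, F(~sign_evidence), is equivalent to O(sign_evidence).
The contrapositive of premise 4 (O(grant_access ⊃ ~sign_evidence)) is O(sign_evidence ⊃ ~grant_access), and O(sign_evidence) is already established, so O(~grant_access).
Applying K to premise 6 (O(~grant_access ⊃ ~certify_form)) and O(~grant_access) yields O(~certify_form).
Premise 3 is O(~escalate_contract ⊃ certify_form); contrapositively O(~certify_form ⊃ escalate_contract). Since O(~certify_form) holds, K gives O(escalate_contract).
Premise 5, O(delete_dataset ⊃ ~escalate_contract), contraposes to O(escalate_contract ⊃ ~delete_dataset); with O(escalate_contract) we get O(~delete_dataset).
Applying K to premise 8 (O(~delete_dataset ⊃ withhold_log)) and O(~delete_dataset) yields O(withhold_log).
Premise 2 is O(withhold_log ⊃ obtain_consent); since O(withhold_log), deontic closure gives O(obtain_consent).
Premise 7 is O(flag_report ⊃ ~obtain_consent); contrapositively O(obtain_consent ⊃ ~flag_report). Since O(obtain_consent) holds, K gives O(~flag_report).
Premises 1, 9 do not contribute to this derivation.
Thus O(~flag_report), which is F(flag_report): flag_report is forbidden.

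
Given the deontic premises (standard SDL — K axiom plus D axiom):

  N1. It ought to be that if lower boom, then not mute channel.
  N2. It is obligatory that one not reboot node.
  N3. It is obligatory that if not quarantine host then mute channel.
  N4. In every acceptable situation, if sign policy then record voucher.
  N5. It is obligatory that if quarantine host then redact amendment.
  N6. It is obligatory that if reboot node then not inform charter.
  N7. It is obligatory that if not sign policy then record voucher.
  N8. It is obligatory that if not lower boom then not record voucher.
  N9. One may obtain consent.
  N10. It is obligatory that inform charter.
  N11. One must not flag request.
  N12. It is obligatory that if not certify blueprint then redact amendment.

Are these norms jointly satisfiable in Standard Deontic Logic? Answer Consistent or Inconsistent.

Consistent

Premise 6 is O(reboot_node → ¬inform_charter), but O(reboot_node) is not derivable from the premises, so it does not yield O(¬inform_charter).
So O(¬inform_charter) is not derivable, and the apparent clash with O(inform_charter) does not arise.
A world satisfying every obligation exists (e.g. certify_blueprint=false, flag_request=false, inform_charter=true, lower_boom=true, mute_channel=false, obtain_consent=false, quarantine_host=true, reboot_node=false, record_voucher=true, redact_amendment=true, sign_policy=false); no atom is both obligatory and forbidden, so the set is consistent.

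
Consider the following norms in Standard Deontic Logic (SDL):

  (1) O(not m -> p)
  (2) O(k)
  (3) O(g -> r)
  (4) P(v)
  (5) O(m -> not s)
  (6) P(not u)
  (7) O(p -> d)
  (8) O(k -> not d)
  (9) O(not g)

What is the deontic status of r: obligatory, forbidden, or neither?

Premise 3 is O(g -> r), but O(g) is not derivable from the premises, so it does not yield O(r).
No premise or chain of K-axiom applications forces O(r), and none forces O(not r). So r is neither obligatory nor forbidden under these norms.

Neither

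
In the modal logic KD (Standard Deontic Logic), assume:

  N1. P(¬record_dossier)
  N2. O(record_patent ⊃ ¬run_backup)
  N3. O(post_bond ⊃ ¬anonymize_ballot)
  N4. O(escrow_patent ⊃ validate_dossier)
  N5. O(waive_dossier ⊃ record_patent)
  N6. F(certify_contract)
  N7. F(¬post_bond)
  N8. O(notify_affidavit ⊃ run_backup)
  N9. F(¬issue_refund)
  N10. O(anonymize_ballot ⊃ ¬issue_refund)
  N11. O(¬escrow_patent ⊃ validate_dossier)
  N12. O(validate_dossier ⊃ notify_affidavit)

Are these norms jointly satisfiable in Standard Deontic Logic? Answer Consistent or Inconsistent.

Premise 10 is O(anonymize_ballot ⊃ ¬issue_refund), but O(anonymize_ballot) is not derivable from the premises, so it does not yield O(¬issue_refund).
So O(¬issue_refund) is not derivable, and the apparent clash with O(issue_refund) does not arise.
A world satisfying every obligation exists (e.g. anonymize_ballot=false, certify_contract=false, escrow_patent=false, issue_refund=true, notify_affidavit=true, post_bond=true, record_dossier=false, record_patent=false, run_backup=true, validate_dossier=true, waive_dossier=false); no atom is both obligatory and forbidden, so the set is consistent.

Consistent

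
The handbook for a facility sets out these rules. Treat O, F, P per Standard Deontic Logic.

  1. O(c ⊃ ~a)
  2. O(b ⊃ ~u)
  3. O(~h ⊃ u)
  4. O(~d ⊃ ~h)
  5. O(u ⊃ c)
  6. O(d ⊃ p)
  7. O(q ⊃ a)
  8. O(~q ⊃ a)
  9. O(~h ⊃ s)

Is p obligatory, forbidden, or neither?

By case analysis on ~q: premise 8 gives O(~q ⊃ a) and premise 7 gives O(q ⊃ a), so O(a) either way.
Premise 1, O(c ⊃ ~a), contraposes to O(a ⊃ ~c); with O(a) we get O(~c).
Premise 5 is O(u ⊃ c); contrapositively O(~c ⊃ ~u). Since O(~c) holds, K gives O(~u).
The contrapositive of premise 3 (O(~h ⊃ u)) is O(~u ⊃ h), and O(~u) is already established, so O(h).
Premise 4 is O(~d ⊃ ~h); contrapositively O(h ⊃ d). Since O(h) holds, K gives O(d).
From O(d) and premise 6, O(d ⊃ p), we obtain O(p).
Premises 2, 9 do not contribute to this derivation.
Hence p is obligatory.

Obligatory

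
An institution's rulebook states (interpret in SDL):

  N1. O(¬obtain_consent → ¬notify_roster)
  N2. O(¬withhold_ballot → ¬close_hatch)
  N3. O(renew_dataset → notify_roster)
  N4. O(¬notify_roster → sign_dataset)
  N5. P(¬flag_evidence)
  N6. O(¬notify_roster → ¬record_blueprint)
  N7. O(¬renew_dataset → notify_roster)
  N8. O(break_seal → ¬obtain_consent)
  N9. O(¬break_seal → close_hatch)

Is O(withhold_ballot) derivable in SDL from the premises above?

Yes

By case analysis on renew_dataset: premise 3 gives O(renew_dataset → notify_roster) and premise 7 gives O(¬renew_dataset → notify_roster), so O(notify_roster) either way.
The contrapositive of premise 1 (O(¬obtain_consent → ¬notify_roster)) is O(notify_roster → obtain_consent), and O(notify_roster) is already established, so O(obtain_consent).
Premise 8 is O(break_seal → ¬obtain_consent); contrapositively O(obtain_consent → ¬break_seal). Since O(obtain_consent) holds, K gives O(¬break_seal).
From O(¬break_seal) and premise 9, O(¬break_seal → close_hatch), we obtain O(close_hatch).
Premise 2 is O(¬withhold_ballot → ¬close_hatch); contrapositively O(close_hatch → withhold_ballot). Since O(close_hatch) holds, K gives O(withhold_ballot).
Premises 4, 5, 6 do not contribute to this derivation.
So O(withhold_ballot) follows.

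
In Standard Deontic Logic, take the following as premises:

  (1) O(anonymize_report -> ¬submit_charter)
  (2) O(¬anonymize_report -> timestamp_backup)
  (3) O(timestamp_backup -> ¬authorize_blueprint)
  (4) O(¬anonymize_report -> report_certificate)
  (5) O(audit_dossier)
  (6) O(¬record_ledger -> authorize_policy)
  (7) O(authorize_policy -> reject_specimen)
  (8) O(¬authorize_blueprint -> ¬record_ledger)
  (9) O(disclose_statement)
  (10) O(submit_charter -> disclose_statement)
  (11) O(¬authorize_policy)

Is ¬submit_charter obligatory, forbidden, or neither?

Premise 11 states O(¬authorize_policy) outright.
Premise 6 is O(¬record_ledger -> authorize_policy); contrapositively O(¬authorize_policy -> record_ledger). Since O(¬authorize_policy) holds, K gives O(record_ledger).
Premise 8, O(¬authorize_blueprint -> ¬record_ledger), contraposes to O(record_ledger -> authorize_blueprint); with O(record_ledger) we get O(authorize_blueprint).
Premise 3 is O(timestamp_backup -> ¬authorize_blueprint); contrapositively O(authorize_blueprint -> ¬timestamp_backup). Since O(authorize_blueprint) holds, K gives O(¬timestamp_backup).
Premise 2, O(¬anonymize_report -> timestamp_backup), contraposes to O(¬timestamp_backup -> anonymize_report); with O(¬timestamp_backup) we get O(anonymize_report).
Premise 1 is O(anonymize_report -> ¬submit_charter); since O(anonymize_report), deontic closure gives O(¬submit_charter).
Premises 4, 5, 7, 9, 10 do not contribute to this derivation.
Hence ¬submit_charter is obligatory.

Obligatory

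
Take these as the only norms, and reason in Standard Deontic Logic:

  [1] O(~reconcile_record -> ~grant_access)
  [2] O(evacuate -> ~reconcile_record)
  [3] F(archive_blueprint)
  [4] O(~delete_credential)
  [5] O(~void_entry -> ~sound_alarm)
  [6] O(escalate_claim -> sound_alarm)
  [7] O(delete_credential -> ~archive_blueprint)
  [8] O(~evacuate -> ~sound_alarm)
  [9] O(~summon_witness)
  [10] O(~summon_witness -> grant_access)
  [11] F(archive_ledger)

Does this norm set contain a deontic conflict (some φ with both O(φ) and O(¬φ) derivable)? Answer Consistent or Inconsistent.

Premise 7 is O(delete_credential -> ~archive_blueprint); even if O(~archive_blueprint) held, inferring O(delete_credential) would be affirming the consequent — invalid.
So O(delete_credential) is not derivable, and the apparent clash with O(~delete_credential) does not arise.
A world satisfying every obligation exists (e.g. archive_blueprint=false, archive_ledger=false, delete_credential=false, escalate_claim=false, evacuate=false, grant_access=true, reconcile_record=true, sound_alarm=false, summon_witness=false, void_entry=false); no atom is both obligatory and forbidden, so the set is consistent.

Consistent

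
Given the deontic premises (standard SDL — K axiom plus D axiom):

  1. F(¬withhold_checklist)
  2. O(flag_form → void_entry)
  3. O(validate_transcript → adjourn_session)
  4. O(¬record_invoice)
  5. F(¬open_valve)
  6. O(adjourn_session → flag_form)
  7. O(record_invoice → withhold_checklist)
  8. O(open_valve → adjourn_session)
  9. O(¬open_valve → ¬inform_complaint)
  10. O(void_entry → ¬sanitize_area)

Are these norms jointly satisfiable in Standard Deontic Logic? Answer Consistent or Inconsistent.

Premise 7 is O(record_invoice → withhold_checklist); even if O(withhold_checklist) held, inferring O(record_invoice) would be affirming the consequent — invalid.
So O(record_invoice) is not derivable, and the apparent clash with O(¬record_invoice) does not arise.
A world satisfying every obligation exists (e.g. adjourn_session=true, flag_form=true, inform_complaint=false, open_valve=true, record_invoice=false, sanitize_area=false, validate_transcript=false, void_entry=true, withhold_checklist=true); no atom is both obligatory and forbidden, so the set is consistent.

Consistent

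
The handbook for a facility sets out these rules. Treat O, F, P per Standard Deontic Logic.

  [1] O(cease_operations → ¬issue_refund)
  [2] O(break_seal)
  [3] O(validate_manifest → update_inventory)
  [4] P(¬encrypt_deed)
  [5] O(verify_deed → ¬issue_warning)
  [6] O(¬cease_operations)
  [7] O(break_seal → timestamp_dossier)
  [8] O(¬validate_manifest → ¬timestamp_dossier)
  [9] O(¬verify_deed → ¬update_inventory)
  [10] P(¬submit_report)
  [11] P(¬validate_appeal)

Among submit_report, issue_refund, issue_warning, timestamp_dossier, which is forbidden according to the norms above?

Premise 2 states O(break_seal) outright.
From O(break_seal) and premise 7, O(break_seal → timestamp_dossier), we obtain O(timestamp_dossier).
Premise 8, O(¬validate_manifest → ¬timestamp_dossier), contraposes to O(timestamp_dossier → validate_manifest); with O(timestamp_dossier) we get O(validate_manifest).
Applying K to premise 3 (O(validate_manifest → update_inventory)) and O(validate_manifest) yields O(update_inventory).
Premise 9 is O(¬verify_deed → ¬update_inventory); contrapositively O(update_inventory → verify_deed). Since O(update_inventory) holds, K gives O(verify_deed).
Applying K to premise 5 (O(verify_deed → ¬issue_warning)) and O(verify_deed) yields O(¬issue_warning).
So O(¬issue_warning) holds, i.e. issue_warning is forbidden. None of the other listed options is forbidden under the premises.

issue_warning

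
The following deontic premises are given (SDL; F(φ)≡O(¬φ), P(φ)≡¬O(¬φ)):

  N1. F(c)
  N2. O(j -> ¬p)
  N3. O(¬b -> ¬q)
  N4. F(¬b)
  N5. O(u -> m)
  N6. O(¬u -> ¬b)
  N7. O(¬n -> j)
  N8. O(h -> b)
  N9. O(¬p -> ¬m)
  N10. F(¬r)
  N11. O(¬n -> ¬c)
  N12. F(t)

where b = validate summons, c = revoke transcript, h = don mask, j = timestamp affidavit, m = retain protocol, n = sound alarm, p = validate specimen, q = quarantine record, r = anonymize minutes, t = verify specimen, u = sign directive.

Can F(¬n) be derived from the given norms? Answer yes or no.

Premise 4, F(¬b), is equivalent to O(b).
The contrapositive of premise 6 (O(¬u -> ¬b)) is O(b -> u), and O(b) is already established, so O(u).
From O(u) and premise 5, O(u -> m), we obtain O(m).
Premise 9, O(¬p -> ¬m), contraposes to O(m -> p); with O(m) we get O(p).
Premise 2, O(j -> ¬p), contraposes to O(p -> ¬j); with O(p) we get O(¬j).
Premise 7, O(¬n -> j), contraposes to O(¬j -> n); with O(¬j) we get O(n).
Premises 1, 3, 8, 10, 11, 12 do not contribute to this derivation.
So O(n) holds, i.e. F(¬n). The claim follows.

Yes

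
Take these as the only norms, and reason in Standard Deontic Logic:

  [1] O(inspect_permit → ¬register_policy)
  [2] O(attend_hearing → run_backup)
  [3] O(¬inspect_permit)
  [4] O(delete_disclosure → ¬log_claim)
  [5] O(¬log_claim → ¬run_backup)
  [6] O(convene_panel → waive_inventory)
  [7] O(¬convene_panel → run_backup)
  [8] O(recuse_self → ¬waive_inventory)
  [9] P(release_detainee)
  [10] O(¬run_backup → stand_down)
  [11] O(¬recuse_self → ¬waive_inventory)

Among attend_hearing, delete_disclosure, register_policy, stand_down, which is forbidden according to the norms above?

By case analysis on recuse_self: premise 8 gives O(recuse_self → ¬waive_inventory) and premise 11 gives O(¬recuse_self → ¬waive_inventory), so O(¬waive_inventory) either way.
Premise 6, O(convene_panel → waive_inventory), contraposes to O(¬waive_inventory → ¬convene_panel); with O(¬waive_inventory) we get O(¬convene_panel).
From O(¬convene_panel) and premise 7, O(¬convene_panel → run_backup), we obtain O(run_backup).
The contrapositive of premise 5 (O(¬log_claim → ¬run_backup)) is O(run_backup → log_claim), and O(run_backup) is already established, so O(log_claim).
Premise 4, O(delete_disclosure → ¬log_claim), contraposes to O(log_claim → ¬delete_disclosure); with O(log_claim) we get O(¬delete_disclosure).
So O(¬delete_disclosure) holds, i.e. delete_disclosure is forbidden. None of the other listed options is forbidden under the premises.

delete_disclosure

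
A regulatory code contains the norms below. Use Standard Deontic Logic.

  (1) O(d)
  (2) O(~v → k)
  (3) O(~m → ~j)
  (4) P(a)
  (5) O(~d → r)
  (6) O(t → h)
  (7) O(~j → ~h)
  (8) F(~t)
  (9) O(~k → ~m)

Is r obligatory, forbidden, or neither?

Neither

Premise 5 is O(~d → r), but O(~d) is not derivable from the premises, so it does not yield O(r).
No premise or chain of K-axiom applications forces O(r), and none forces O(~r). So r is neither obligatory nor forbidden under these norms.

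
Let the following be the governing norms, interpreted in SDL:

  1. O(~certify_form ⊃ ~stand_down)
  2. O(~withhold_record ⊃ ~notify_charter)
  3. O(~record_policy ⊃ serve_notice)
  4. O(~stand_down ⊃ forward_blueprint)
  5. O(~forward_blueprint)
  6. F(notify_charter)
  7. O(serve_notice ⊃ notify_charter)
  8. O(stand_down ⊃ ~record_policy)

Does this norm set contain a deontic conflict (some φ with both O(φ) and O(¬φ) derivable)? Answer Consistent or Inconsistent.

Inconsistent

F(notify_charter) at premise 6 means O(~notify_charter).
The contrapositive of premise 7 (O(serve_notice ⊃ notify_charter)) is O(~notify_charter ⊃ ~serve_notice), and O(~notify_charter) is already established, so O(~serve_notice).
Premise 3, O(~record_policy ⊃ serve_notice), contraposes to O(~serve_notice ⊃ record_policy); with O(~serve_notice) we get O(record_policy).
The contrapositive of premise 8 (O(stand_down ⊃ ~record_policy)) is O(record_policy ⊃ ~stand_down), and O(record_policy) is already established, so O(~stand_down).
Premise 4 is O(~stand_down ⊃ forward_blueprint); since O(~stand_down), deontic closure gives O(forward_blueprint).
Yet premise 5 states O(~forward_blueprint).
We now have both O(forward_blueprint) and O(~forward_blueprint) — forward_blueprint is simultaneously obligatory and forbidden, violating the D-axiom.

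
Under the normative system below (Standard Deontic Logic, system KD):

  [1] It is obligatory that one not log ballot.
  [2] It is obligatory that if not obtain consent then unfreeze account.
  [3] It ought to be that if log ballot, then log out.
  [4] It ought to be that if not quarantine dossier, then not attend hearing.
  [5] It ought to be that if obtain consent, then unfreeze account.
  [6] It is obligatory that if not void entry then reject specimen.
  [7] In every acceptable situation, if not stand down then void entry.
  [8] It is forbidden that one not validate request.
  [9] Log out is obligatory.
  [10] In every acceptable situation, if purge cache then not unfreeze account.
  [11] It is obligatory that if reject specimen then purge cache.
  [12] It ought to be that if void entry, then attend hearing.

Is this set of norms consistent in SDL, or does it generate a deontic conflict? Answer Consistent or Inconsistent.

Consistent

Premise 3 is O(log_ballot → log_out); even if O(log_out) held, inferring O(log_ballot) would be affirming the consequent — invalid.
So O(log_ballot) is not derivable, and the apparent clash with O(¬log_ballot) does not arise.
A world satisfying every obligation exists (e.g. attend_hearing=true, log_ballot=false, log_out=true, obtain_consent=false, purge_cache=false, quarantine_dossier=true, reject_specimen=false, stand_down=false, unfreeze_account=true, validate_request=true, void_entry=true); no atom is both obligatory and forbidden, so the set is consistent.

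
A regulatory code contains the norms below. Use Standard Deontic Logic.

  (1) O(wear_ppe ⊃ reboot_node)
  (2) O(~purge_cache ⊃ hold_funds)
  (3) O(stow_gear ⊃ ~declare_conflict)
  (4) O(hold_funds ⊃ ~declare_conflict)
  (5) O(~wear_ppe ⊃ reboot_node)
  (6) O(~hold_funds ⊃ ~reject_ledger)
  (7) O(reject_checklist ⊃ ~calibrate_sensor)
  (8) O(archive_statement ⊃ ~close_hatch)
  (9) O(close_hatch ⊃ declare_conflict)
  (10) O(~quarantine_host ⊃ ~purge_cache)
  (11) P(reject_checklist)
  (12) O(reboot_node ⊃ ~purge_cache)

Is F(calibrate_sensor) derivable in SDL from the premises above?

Premise 7 is O(reject_checklist ⊃ ~calibrate_sensor), but O(reject_checklist) is not derivable from the premises (the permission P(reject_checklist) asserts only ~O(~reject_checklist), not O(reject_checklist)), so it does not yield O(~calibrate_sensor).
No other premise forces O(~calibrate_sensor). An ideal world satisfying every premise can still have calibrate_sensor true, so F(calibrate_sensor) is not derivable.

No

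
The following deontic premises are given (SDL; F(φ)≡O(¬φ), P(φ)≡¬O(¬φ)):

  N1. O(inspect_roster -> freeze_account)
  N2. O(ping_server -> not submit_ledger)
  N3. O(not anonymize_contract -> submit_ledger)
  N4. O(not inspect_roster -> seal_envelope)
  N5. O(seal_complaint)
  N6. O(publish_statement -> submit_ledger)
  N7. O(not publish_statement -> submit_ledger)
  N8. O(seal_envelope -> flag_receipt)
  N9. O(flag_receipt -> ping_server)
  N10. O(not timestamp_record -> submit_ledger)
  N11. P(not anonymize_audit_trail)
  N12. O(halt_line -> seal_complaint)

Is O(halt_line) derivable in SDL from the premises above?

Premise 12 is O(halt_line -> seal_complaint); even if O(seal_complaint) held, inferring O(halt_line) would be affirming the consequent — invalid.
No other premise forces O(halt_line). An ideal world satisfying every premise can still have halt_line false, so O(halt_line) is not derivable.

No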